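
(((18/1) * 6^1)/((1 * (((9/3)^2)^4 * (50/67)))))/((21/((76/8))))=0.01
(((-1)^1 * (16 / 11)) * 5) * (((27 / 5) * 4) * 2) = -3456 / 11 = -314.18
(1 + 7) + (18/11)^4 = 15.17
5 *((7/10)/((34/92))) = 161/17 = 9.47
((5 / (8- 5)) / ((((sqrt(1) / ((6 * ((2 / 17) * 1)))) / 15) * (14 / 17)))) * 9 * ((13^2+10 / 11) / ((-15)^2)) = 145.64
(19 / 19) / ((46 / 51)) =1.11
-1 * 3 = -3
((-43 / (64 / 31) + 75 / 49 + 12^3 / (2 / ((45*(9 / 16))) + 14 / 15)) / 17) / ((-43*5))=-216988627 / 469945280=-0.46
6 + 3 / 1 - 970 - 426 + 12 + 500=-875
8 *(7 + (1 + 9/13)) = 904/13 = 69.54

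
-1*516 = -516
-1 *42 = -42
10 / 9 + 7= 73 / 9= 8.11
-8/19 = -0.42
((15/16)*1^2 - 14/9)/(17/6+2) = -89/696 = -0.13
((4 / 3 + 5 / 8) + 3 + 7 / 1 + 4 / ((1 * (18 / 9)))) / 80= 67 / 384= 0.17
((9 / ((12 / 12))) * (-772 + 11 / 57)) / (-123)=1073 / 19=56.47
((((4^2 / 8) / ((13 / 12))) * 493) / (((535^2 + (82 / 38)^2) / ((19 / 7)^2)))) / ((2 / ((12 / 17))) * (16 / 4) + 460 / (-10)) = -578234277 / 855666670586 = -0.00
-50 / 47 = -1.06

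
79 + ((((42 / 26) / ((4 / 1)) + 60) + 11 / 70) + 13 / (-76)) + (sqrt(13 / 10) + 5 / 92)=sqrt(130) / 10 + 110905617 / 795340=140.58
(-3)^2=9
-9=-9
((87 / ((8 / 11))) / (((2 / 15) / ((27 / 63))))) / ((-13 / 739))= -31825035 / 1456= -21857.85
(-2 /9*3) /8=-1 /12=-0.08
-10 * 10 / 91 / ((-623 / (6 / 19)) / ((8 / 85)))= 960 / 18311839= 0.00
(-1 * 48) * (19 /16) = -57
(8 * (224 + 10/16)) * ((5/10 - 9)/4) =-30549/8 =-3818.62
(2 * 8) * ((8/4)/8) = 4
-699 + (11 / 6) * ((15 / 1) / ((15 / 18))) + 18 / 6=-663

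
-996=-996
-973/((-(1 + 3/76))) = 73948/79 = 936.05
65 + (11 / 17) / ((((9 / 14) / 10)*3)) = 31375 / 459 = 68.36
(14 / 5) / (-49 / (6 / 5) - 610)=-84 / 19525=-0.00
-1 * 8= -8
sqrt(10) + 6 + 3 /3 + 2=sqrt(10) + 9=12.16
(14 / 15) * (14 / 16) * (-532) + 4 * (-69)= -10657 / 15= -710.47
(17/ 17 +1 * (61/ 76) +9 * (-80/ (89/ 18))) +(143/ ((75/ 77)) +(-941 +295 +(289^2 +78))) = 42083577779/ 507300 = 82956.00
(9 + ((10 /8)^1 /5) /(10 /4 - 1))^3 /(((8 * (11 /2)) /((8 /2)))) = 15125 /216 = 70.02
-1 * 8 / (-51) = 8 / 51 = 0.16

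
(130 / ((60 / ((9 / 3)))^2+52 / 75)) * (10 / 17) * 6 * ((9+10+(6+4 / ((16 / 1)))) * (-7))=-51699375 / 255442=-202.39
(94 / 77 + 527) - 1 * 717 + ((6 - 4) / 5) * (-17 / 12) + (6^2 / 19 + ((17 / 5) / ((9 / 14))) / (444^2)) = -243282476743 / 1297844856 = -187.45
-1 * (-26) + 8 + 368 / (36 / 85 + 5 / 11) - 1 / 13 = 4835101 / 10673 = 453.02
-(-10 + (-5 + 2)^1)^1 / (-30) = -13 / 30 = -0.43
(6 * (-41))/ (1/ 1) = -246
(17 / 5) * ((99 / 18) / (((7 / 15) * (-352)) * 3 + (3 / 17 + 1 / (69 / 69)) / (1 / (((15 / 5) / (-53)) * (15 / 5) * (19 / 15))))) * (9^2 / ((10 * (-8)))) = 13647447 / 355392640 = 0.04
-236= -236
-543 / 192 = -181 / 64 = -2.83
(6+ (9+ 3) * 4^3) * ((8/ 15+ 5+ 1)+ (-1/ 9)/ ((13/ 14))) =322672/ 65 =4964.18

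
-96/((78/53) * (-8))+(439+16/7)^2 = 124050167/637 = 194741.24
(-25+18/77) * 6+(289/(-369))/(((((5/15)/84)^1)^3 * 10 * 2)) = -9894427194/15785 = -626824.66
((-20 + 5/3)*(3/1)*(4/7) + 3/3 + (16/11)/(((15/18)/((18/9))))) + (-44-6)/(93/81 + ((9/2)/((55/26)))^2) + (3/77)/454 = -1447788220941/40496920310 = -35.75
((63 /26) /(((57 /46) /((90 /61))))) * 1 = 43470 /15067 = 2.89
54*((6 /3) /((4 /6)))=162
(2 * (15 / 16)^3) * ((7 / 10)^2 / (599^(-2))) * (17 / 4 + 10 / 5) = 59336715375 / 32768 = 1810812.85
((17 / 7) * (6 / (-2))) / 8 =-51 / 56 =-0.91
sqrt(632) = 2 *sqrt(158) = 25.14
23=23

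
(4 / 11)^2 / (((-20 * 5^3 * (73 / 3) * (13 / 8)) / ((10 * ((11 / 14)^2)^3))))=-43923 / 13956112625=-0.00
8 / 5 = 1.60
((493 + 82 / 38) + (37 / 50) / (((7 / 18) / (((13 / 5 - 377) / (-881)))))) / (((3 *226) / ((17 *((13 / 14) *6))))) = 802698093912 / 11585480375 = 69.28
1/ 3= 0.33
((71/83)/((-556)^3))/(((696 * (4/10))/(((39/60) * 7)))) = -6461/79433133256704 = -0.00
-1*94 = -94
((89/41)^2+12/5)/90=59777/756450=0.08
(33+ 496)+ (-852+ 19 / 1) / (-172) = 91821 / 172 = 533.84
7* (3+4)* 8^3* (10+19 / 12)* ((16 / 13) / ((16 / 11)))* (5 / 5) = 9589888 / 39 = 245894.56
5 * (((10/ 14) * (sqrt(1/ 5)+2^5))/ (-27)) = -4.29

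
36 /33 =12 /11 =1.09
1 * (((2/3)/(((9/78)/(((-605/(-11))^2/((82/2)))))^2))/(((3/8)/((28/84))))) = 98973160000/408483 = 242294.44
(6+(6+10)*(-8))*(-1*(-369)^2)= 16611642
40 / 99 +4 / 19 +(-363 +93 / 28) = -18911183 / 52668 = -359.06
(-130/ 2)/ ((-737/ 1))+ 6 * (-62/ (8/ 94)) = -4370.91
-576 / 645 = -192 / 215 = -0.89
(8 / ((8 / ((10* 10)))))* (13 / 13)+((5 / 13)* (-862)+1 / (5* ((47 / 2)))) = -707324 / 3055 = -231.53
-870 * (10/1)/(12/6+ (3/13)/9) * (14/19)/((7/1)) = -678600/1501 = -452.10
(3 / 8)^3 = 27 / 512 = 0.05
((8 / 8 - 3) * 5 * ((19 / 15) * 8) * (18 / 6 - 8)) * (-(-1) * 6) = 3040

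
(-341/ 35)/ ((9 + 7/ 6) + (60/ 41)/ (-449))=-37664814/ 39290615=-0.96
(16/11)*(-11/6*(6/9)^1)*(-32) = 512/9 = 56.89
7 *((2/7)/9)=0.22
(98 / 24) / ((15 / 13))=637 / 180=3.54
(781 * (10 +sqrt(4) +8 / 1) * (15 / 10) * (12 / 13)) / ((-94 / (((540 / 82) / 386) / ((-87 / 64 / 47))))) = 135.72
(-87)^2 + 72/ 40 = 37854/ 5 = 7570.80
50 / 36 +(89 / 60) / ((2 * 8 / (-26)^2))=46123 / 720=64.06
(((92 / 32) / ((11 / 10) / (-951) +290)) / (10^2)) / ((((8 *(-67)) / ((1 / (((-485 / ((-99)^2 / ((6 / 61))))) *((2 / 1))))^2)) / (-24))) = 2606078819865411 / 55634607976544000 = 0.05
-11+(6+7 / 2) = -3 / 2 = -1.50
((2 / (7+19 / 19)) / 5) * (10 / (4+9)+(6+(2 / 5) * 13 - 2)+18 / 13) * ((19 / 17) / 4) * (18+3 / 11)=2.90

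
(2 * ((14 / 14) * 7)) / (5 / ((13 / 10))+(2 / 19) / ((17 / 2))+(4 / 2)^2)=4199 / 2357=1.78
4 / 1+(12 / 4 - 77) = -70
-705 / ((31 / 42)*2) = -14805 / 31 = -477.58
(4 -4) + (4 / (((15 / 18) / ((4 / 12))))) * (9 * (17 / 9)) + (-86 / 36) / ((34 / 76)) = 16723 / 765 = 21.86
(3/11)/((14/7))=3/22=0.14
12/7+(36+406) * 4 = 12388/7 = 1769.71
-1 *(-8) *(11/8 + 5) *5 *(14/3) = 1190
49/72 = 0.68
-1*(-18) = 18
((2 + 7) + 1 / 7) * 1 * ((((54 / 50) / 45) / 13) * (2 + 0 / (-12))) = 384 / 11375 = 0.03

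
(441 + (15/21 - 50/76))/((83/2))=117321/11039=10.63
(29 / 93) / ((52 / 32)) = 232 / 1209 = 0.19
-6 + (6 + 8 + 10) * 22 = 522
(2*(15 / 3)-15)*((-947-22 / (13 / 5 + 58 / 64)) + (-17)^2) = 169390 / 51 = 3321.37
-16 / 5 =-3.20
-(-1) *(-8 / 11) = -8 / 11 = -0.73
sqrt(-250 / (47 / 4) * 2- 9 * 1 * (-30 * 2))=2 * sqrt(274715) / 47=22.30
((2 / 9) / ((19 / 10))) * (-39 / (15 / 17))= -884 / 171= -5.17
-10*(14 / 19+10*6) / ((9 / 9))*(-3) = 34620 / 19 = 1822.11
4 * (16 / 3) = 64 / 3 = 21.33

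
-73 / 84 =-0.87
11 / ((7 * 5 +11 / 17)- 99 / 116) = 21692 / 68613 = 0.32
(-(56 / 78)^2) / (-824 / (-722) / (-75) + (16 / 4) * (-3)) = 442225 / 10308324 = 0.04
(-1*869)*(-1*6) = 5214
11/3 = 3.67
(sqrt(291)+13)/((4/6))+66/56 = 579/28+3 * sqrt(291)/2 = 46.27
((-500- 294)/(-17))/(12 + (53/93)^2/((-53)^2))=6867306/1764413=3.89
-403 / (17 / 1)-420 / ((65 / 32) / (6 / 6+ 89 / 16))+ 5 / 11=-3355204 / 2431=-1380.17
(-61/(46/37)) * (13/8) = -29341/368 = -79.73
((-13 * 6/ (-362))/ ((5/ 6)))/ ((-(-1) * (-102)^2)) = 13/ 523090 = 0.00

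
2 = 2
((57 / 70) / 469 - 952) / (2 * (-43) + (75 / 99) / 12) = 6188312394 / 558618865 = 11.08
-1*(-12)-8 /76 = 226 /19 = 11.89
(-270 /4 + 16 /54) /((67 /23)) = -83467 /3618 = -23.07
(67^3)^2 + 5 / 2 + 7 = 180916764357 / 2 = 90458382178.50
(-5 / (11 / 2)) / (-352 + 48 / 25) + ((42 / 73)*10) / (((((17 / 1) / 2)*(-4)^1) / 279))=-2820133115 / 59736776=-47.21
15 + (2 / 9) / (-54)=15.00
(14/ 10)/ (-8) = -7/ 40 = -0.18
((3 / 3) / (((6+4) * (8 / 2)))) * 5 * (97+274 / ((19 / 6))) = 22.94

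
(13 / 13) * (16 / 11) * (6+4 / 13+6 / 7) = 10432 / 1001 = 10.42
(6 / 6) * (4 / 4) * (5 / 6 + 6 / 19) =1.15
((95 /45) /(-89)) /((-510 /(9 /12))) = 0.00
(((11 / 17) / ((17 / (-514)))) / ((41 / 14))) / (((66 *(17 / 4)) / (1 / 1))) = -14392 / 604299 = -0.02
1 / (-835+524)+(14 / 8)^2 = 15223 / 4976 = 3.06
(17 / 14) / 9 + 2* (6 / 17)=1801 / 2142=0.84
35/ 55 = 0.64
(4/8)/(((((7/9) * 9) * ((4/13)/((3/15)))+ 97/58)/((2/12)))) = 377/56286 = 0.01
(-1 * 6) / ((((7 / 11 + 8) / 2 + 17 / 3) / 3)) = -1188 / 659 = -1.80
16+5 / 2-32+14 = 1 / 2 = 0.50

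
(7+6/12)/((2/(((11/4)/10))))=33/32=1.03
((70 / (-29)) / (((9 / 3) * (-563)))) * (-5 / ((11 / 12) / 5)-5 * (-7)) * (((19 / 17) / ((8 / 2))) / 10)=665 / 2155164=0.00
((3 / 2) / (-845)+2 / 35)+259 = 612925 / 2366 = 259.06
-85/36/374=-5/792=-0.01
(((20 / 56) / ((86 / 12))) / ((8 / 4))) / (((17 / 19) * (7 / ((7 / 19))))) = 15 / 10234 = 0.00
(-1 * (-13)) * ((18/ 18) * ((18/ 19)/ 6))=39/ 19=2.05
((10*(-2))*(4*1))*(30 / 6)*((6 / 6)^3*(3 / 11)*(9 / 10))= -1080 / 11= -98.18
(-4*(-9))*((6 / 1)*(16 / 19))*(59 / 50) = 101952 / 475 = 214.64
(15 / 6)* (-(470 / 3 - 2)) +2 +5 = -1139 / 3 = -379.67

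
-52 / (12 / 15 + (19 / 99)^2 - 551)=1274130 / 13480373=0.09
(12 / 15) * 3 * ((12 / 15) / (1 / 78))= 3744 / 25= 149.76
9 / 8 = 1.12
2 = 2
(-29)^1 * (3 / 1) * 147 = -12789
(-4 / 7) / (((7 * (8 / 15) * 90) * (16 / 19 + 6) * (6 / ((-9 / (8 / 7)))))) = 19 / 58240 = 0.00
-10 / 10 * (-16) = 16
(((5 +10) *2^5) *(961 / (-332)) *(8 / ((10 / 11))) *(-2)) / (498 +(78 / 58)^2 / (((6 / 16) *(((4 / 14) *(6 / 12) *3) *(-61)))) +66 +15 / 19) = 1978320873408 / 45677490845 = 43.31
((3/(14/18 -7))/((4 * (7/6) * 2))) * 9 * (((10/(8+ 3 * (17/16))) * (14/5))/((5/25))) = -7290/1253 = -5.82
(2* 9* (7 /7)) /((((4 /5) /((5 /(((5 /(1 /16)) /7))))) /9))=2835 /32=88.59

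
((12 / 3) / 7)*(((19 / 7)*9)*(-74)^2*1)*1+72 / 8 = 3746025 / 49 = 76449.49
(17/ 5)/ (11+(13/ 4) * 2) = 34/ 175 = 0.19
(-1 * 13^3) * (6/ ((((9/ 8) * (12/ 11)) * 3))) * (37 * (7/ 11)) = -2276092/ 27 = -84299.70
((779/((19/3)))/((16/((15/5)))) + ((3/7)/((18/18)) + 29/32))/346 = 5465/77504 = 0.07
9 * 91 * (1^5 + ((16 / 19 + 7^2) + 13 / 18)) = 1604785 / 38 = 42231.18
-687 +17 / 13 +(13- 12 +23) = -8602 / 13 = -661.69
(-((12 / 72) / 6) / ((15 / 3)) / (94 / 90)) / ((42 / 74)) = -37 / 3948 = -0.01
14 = 14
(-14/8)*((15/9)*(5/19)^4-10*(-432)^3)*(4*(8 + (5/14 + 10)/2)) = -38769661611064695/521284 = -74373396480.74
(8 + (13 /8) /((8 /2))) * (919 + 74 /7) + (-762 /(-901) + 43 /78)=61517704285 /7871136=7815.61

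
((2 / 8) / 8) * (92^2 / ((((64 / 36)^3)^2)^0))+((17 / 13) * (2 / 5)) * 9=34997 / 130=269.21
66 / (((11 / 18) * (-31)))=-108 / 31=-3.48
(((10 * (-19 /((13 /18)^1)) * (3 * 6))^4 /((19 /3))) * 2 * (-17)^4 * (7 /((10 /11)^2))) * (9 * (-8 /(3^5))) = -950599130564852316979200 /28561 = -33283117907806180350.10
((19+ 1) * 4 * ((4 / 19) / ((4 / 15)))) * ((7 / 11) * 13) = 109200 / 209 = 522.49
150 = 150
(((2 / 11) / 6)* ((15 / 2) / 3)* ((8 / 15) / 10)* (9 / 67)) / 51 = 2 / 187935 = 0.00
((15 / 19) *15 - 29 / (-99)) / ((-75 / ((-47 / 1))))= 1072822 / 141075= 7.60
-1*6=-6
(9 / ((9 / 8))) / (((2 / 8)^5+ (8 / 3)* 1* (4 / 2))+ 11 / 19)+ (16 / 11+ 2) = 18251894 / 3796595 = 4.81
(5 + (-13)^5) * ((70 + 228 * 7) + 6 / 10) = -3093942904 / 5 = -618788580.80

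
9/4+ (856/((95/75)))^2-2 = 659462761/1444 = 456691.66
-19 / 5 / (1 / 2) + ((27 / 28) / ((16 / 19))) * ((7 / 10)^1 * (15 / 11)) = -45809 / 7040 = -6.51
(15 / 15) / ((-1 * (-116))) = 0.01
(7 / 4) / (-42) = -1 / 24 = -0.04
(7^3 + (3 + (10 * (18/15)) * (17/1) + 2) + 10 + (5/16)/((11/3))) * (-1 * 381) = -37691187/176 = -214154.47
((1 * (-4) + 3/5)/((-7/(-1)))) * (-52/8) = 221/70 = 3.16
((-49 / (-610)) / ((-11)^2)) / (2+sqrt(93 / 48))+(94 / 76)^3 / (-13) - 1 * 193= -167794044036991 / 868746947640 - 98 * sqrt(31) / 1217865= -193.15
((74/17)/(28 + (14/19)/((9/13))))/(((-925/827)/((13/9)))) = -204269/1056125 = -0.19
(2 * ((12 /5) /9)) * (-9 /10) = -12 /25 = -0.48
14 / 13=1.08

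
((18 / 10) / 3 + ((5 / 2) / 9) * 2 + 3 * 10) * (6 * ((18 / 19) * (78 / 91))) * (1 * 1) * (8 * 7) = 807552 / 95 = 8500.55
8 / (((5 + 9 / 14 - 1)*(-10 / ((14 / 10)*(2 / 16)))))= -0.03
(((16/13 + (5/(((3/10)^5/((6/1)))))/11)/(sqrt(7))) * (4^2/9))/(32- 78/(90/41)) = -19644160 * sqrt(7)/243243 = -213.67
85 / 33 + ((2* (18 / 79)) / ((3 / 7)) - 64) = -157361 / 2607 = -60.36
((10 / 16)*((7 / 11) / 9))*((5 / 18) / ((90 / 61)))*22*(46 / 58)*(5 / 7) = 35075 / 338256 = 0.10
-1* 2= -2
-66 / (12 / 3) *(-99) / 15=1089 / 10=108.90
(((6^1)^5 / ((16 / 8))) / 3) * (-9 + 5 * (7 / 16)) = -8829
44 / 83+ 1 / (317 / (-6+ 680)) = 69890 / 26311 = 2.66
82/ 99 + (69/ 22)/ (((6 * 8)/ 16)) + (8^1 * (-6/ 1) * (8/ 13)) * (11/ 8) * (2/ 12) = -12601/ 2574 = -4.90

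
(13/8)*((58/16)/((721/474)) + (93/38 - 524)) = -369829343/438368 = -843.65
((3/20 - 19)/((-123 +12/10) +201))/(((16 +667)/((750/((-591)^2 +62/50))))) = -1178125/1574494481472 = -0.00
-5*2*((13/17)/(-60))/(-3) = -13/306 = -0.04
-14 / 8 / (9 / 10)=-35 / 18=-1.94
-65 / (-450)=13 / 90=0.14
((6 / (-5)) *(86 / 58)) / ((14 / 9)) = -1161 / 1015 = -1.14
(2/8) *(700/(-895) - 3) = -677/716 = -0.95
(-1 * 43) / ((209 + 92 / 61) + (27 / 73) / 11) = -0.20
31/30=1.03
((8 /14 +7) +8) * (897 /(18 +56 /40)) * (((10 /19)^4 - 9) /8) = -81213675855 /101129096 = -803.07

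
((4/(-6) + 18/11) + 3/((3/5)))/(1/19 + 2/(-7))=-25.61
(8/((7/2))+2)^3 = 27000/343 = 78.72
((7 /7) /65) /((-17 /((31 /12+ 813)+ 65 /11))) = -108437 /145860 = -0.74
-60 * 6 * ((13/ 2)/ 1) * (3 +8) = -25740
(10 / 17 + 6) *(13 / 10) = 8.56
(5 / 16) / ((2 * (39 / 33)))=55 / 416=0.13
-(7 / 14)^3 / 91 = -1 / 728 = -0.00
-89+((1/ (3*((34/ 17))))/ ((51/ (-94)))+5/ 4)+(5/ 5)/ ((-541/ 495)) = -88.97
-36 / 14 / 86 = -9 / 301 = -0.03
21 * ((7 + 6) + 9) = 462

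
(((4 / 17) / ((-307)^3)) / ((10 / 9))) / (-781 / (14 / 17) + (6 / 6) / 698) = 43974 / 5698083152216615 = 0.00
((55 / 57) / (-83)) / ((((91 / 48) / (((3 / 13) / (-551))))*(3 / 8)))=0.00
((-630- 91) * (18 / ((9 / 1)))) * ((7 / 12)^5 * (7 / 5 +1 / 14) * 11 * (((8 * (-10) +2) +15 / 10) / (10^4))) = 33343121581 / 2764800000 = 12.06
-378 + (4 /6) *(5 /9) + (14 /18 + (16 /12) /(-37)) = -376511 /999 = -376.89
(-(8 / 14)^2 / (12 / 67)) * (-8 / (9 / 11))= 23584 / 1323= 17.83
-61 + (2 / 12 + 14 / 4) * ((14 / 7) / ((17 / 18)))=-905 / 17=-53.24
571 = 571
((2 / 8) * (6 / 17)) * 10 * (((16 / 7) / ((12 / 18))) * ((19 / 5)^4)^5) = 2706478088943308989921603272 / 2269744873046875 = 1192415112853.71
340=340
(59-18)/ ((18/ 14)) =287/ 9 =31.89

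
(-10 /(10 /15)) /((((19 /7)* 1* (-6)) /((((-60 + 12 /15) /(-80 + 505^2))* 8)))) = -8288 /4843955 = -0.00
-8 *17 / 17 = -8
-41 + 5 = -36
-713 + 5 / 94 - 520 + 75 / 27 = -1040723 / 846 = -1230.17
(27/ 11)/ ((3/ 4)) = 36/ 11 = 3.27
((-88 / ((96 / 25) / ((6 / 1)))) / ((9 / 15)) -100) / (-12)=1975 / 72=27.43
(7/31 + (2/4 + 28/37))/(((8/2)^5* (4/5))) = 0.00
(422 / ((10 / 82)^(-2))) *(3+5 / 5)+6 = 31.10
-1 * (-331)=331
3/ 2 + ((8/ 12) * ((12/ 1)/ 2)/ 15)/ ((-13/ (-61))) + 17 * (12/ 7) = 87071/ 2730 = 31.89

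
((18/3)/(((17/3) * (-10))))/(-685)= 9/58225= 0.00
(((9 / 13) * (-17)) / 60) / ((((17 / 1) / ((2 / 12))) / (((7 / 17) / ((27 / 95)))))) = -133 / 47736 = -0.00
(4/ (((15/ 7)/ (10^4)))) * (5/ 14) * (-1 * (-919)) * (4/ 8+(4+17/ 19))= 1883950000/ 57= 33051754.39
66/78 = 0.85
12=12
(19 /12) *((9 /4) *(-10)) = -285 /8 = -35.62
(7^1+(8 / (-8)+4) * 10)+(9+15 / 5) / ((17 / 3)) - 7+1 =563 / 17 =33.12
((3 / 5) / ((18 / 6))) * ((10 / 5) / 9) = 2 / 45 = 0.04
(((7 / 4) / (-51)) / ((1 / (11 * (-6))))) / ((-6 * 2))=-77 / 408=-0.19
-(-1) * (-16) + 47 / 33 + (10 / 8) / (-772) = -1485493 / 101904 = -14.58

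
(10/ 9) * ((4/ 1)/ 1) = 40/ 9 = 4.44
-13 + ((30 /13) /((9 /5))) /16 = -12.92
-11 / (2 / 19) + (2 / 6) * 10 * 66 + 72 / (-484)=27915 / 242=115.35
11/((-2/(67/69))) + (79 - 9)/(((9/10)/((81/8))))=53969/69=782.16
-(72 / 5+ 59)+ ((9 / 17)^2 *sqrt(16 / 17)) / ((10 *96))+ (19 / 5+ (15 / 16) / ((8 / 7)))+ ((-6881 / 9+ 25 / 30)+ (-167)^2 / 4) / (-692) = -77477863 / 996480+ 27 *sqrt(17) / 393040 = -77.75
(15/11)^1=15/11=1.36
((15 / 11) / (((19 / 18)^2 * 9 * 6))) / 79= 0.00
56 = 56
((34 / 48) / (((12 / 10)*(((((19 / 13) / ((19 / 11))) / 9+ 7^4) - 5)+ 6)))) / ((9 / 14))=1547 / 4047048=0.00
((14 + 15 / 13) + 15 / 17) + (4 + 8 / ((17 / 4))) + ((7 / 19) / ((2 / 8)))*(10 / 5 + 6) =141540 / 4199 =33.71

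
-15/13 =-1.15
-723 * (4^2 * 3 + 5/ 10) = -70131/ 2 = -35065.50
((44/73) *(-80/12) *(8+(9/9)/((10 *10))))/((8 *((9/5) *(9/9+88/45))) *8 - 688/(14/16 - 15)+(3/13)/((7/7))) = -86289060/1044002419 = -0.08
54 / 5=10.80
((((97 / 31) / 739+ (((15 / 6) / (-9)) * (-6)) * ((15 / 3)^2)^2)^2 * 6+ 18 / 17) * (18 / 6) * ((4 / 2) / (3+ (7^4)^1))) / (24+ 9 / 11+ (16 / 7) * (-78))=-6708965454223766503 / 63364044947893209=-105.88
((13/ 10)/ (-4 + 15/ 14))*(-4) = 364/ 205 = 1.78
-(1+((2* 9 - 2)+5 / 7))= -124 / 7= -17.71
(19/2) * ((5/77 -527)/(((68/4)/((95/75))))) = -7323607/19635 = -372.99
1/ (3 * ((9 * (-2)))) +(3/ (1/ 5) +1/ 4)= 1645/ 108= 15.23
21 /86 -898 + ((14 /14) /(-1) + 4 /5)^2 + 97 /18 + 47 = -8178538 /9675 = -845.33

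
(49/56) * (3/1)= 21/8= 2.62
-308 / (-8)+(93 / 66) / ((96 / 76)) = 20917 / 528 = 39.62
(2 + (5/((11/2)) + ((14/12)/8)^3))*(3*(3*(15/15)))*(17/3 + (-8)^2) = 67311623/36864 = 1825.94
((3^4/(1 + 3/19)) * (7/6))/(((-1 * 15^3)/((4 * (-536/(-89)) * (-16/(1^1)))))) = 1140608/122375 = 9.32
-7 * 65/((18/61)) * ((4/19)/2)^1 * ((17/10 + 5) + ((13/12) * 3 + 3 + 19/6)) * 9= -5367817/228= -23543.06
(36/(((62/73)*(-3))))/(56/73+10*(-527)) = 5329/1987379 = 0.00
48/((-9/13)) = -208/3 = -69.33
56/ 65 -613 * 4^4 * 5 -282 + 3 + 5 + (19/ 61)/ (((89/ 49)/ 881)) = -276930759151/ 352885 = -784762.06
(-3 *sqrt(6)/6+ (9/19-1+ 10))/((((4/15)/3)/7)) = 14175/19-315 *sqrt(6)/8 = 649.60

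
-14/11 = -1.27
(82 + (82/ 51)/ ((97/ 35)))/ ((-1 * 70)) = -204262/ 173145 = -1.18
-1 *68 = -68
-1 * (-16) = 16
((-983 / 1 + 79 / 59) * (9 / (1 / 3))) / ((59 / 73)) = -114156378 / 3481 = -32794.13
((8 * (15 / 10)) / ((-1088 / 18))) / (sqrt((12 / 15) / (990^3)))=-200475 * sqrt(22) / 136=-6914.05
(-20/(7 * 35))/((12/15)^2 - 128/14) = 0.01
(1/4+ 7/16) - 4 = -53/16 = -3.31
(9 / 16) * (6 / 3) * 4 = 9 / 2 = 4.50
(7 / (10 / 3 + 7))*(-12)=-8.13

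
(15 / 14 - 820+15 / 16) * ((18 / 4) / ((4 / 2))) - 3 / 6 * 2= -824983 / 448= -1841.48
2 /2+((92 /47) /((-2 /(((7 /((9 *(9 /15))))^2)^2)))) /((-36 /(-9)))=15441079 /49955454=0.31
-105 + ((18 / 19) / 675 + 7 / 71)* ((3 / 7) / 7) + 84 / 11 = -1769742988 / 18177775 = -97.36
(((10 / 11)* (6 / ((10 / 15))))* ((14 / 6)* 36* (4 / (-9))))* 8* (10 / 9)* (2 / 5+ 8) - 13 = -251023 / 11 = -22820.27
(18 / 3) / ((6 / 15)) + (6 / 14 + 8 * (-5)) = -24.57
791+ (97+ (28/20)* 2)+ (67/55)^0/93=414227/465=890.81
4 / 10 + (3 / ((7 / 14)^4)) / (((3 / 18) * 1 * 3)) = 482 / 5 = 96.40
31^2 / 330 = 961 / 330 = 2.91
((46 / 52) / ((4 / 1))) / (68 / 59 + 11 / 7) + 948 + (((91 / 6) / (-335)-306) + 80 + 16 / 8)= 5675717533 / 7839000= 724.04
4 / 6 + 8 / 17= 58 / 51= 1.14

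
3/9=1/3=0.33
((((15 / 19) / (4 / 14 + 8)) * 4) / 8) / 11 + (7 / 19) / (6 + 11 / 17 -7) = -75607 / 72732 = -1.04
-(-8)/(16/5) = 5/2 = 2.50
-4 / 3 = -1.33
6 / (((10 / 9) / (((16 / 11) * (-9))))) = -3888 / 55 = -70.69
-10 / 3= -3.33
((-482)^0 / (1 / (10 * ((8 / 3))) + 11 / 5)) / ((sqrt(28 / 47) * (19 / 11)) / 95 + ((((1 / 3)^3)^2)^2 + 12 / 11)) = 3504391733266182000 / 8552500857368035153 - 2485379921032800 * sqrt(329) / 8552500857368035153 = 0.40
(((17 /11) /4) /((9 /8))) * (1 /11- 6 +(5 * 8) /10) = -238 /363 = -0.66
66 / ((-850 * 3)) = -11 / 425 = -0.03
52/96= 13/24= 0.54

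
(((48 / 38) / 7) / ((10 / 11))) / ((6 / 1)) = 22 / 665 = 0.03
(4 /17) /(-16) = -1 /68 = -0.01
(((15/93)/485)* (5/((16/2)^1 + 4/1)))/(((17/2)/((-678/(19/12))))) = -6780/971261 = -0.01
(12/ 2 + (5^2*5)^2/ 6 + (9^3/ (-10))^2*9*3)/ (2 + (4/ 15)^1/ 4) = 43829771/ 620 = 70693.18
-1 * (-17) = 17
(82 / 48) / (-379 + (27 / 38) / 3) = -0.00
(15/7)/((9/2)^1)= 10/21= 0.48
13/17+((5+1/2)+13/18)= 1069/153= 6.99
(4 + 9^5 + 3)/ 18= 29528/ 9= 3280.89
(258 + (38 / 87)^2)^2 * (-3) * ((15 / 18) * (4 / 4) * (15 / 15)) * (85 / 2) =-405776976779825 / 57289761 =-7082888.28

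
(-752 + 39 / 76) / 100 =-57113 / 7600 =-7.51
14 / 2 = 7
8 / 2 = 4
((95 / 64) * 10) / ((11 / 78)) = 18525 / 176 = 105.26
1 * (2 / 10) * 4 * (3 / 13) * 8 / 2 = 48 / 65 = 0.74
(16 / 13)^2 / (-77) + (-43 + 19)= -312568 / 13013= -24.02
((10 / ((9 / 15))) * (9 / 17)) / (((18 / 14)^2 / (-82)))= -200900 / 459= -437.69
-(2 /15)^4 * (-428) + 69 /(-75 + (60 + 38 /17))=-57897109 /10985625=-5.27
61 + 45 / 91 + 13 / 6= 34759 / 546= 63.66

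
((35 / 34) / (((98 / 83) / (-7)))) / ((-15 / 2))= 83 / 102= 0.81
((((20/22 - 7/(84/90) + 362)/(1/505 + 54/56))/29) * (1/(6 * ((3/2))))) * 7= 386962310/39226473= 9.86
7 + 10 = 17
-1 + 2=1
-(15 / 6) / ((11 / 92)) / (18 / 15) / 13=-1.34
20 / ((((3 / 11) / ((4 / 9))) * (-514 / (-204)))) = 29920 / 2313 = 12.94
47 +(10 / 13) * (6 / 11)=6781 / 143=47.42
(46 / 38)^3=12167 / 6859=1.77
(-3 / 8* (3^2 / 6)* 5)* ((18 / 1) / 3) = -135 / 8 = -16.88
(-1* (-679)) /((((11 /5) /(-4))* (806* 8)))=-3395 /17732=-0.19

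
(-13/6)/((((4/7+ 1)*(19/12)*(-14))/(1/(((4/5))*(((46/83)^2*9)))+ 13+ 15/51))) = 231417433/270653328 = 0.86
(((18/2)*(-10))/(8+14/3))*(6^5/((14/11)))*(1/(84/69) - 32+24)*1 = 290127420/931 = 311629.88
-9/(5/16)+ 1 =-139/5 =-27.80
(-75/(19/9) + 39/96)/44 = -21353/26752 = -0.80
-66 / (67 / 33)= -32.51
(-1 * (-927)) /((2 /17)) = 15759 /2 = 7879.50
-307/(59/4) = -1228/59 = -20.81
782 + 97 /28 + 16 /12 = 66091 /84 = 786.80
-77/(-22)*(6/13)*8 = 168/13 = 12.92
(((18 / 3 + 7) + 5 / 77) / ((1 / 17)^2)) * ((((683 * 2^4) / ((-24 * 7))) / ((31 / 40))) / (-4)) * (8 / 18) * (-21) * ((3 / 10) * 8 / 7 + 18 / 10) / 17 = -4672266400 / 50127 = -93208.58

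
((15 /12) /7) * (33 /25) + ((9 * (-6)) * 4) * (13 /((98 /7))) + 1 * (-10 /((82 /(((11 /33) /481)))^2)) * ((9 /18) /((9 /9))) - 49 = -61091797841129 /245018239830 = -249.34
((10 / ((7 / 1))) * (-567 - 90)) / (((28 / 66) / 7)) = -108405 / 7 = -15486.43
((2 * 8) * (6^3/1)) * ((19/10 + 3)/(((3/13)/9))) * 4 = 13208832/5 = 2641766.40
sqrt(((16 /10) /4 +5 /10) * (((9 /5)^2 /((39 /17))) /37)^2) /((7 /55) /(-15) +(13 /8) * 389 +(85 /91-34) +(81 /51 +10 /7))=21629916 * sqrt(10) /1137237261955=0.00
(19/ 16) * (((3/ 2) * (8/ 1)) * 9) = 513/ 4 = 128.25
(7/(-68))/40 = -7/2720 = -0.00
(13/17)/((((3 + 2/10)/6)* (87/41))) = 2665/3944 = 0.68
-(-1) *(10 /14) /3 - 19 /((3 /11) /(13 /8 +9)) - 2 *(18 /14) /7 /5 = -4351457 /5880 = -740.04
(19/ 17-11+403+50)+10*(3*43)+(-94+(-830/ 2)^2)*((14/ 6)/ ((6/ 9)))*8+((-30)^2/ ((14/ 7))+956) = 81987721/ 17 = 4822807.12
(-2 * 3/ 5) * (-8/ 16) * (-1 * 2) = -6/ 5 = -1.20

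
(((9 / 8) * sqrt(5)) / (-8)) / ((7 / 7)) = -9 * sqrt(5) / 64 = -0.31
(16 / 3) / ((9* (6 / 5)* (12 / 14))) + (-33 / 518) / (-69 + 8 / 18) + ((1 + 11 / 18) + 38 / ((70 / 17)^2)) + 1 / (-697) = 41946515845319 / 9473097869550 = 4.43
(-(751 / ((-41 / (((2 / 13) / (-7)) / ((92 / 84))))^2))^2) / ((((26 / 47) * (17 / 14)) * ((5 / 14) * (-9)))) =374081559264 / 24956429900512079905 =0.00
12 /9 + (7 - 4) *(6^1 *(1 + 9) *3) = 1624 /3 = 541.33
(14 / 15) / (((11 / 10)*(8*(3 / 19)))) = 133 / 198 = 0.67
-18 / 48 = -3 / 8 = -0.38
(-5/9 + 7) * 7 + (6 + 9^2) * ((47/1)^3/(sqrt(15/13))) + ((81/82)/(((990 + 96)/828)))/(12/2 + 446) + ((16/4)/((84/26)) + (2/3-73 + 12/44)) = -59762901679/2324524356 + 3010867 * sqrt(195)/5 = 8408868.20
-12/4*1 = -3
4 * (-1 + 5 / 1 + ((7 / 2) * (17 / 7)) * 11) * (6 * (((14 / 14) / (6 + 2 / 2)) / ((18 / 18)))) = 2340 / 7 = 334.29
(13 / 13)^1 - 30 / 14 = -8 / 7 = -1.14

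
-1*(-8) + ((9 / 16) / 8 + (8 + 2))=2313 / 128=18.07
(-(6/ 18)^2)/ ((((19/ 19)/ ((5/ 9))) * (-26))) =5/ 2106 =0.00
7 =7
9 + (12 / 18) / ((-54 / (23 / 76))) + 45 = 332401 / 6156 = 54.00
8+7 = 15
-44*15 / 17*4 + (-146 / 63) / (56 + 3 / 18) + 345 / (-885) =-1105373503 / 7098231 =-155.73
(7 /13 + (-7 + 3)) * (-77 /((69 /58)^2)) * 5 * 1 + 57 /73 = 473118089 /502021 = 942.43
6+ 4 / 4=7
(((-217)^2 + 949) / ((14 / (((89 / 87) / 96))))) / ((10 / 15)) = 2137691 / 38976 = 54.85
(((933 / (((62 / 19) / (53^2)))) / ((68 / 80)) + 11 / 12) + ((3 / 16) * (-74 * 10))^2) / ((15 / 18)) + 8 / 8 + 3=1156962.22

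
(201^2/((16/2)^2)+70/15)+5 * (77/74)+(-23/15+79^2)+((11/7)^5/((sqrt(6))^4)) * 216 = 4141936694717/596984640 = 6938.10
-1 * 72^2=-5184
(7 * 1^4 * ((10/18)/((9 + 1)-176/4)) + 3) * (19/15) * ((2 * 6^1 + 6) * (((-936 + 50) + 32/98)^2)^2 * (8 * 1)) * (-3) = -476083525646357626006656/490008085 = -971583000811828.70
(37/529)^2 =1369/279841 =0.00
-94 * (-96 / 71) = 9024 / 71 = 127.10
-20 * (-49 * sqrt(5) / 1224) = 245 * sqrt(5) / 306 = 1.79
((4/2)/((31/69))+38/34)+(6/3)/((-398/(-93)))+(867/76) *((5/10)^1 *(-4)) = -66868003/3985174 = -16.78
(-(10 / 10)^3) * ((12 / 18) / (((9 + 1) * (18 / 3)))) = -1 / 90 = -0.01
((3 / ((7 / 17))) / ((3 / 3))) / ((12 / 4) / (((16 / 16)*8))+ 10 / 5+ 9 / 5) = 2040 / 1169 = 1.75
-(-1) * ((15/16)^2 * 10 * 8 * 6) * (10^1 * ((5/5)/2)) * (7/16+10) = 2818125/128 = 22016.60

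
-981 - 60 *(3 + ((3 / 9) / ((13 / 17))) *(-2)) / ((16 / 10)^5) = -105769451 / 106496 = -993.18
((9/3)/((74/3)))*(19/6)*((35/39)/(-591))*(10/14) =-475/1137084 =-0.00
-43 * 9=-387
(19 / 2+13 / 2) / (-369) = -16 / 369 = -0.04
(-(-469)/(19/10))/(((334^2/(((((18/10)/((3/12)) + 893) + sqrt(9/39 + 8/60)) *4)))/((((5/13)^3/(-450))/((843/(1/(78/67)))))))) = -707174615/688939819491222-157115 *sqrt(13845)/26868652960157658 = -0.00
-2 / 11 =-0.18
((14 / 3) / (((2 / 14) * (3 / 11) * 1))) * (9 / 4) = 539 / 2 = 269.50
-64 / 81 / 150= -32 / 6075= -0.01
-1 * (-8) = 8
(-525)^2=275625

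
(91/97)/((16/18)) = 819/776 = 1.06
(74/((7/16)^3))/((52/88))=6668288/4459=1495.47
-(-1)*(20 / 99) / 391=20 / 38709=0.00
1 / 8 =0.12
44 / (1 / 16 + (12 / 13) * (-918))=-9152 / 176243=-0.05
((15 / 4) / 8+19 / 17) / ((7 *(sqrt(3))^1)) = 863 *sqrt(3) / 11424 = 0.13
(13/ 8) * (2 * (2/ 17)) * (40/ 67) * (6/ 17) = 1560/ 19363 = 0.08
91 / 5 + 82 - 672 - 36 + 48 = -2799 / 5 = -559.80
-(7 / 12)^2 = -49 / 144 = -0.34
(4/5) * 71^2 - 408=18124/5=3624.80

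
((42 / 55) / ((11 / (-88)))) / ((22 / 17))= -2856 / 605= -4.72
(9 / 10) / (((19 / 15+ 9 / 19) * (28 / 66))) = 16929 / 13888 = 1.22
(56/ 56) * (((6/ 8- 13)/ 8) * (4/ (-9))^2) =-49/ 162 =-0.30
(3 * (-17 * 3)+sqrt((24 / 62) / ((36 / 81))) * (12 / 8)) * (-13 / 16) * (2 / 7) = 35.19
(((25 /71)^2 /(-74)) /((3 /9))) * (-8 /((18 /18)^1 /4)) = 30000 /186517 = 0.16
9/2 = 4.50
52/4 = 13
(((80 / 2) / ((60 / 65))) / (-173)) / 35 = -26 / 3633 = -0.01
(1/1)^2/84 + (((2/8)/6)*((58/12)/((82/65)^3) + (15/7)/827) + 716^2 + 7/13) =3063215472838054181/5975179426944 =512656.65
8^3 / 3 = 512 / 3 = 170.67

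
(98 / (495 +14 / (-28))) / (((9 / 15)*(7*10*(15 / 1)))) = 14 / 44505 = 0.00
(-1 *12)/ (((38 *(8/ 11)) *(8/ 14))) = -231/ 304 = -0.76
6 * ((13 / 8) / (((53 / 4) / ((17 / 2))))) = 6.25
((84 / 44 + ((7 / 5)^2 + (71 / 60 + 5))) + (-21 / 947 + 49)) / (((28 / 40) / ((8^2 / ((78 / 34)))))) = 14336376352 / 6093945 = 2352.56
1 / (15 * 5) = 1 / 75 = 0.01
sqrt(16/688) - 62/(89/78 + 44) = -4836/3521 + sqrt(43)/43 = -1.22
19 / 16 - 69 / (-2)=571 / 16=35.69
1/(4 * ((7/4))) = 1/7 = 0.14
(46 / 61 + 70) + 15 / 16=69971 / 976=71.69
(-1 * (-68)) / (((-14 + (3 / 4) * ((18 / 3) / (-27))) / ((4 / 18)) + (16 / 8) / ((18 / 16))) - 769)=-2448 / 29915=-0.08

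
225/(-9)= -25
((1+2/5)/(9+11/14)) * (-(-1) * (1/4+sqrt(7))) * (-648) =-63504 * sqrt(7)/685 - 15876/685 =-268.46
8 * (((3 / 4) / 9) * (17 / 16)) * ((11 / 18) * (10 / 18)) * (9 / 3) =935 / 1296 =0.72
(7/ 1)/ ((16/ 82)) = 287/ 8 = 35.88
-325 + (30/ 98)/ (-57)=-302580/ 931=-325.01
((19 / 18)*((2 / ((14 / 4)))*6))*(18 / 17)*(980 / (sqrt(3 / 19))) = 21280*sqrt(57) / 17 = 9450.62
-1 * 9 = -9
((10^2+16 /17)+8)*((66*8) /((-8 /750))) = -91674000 /17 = -5392588.24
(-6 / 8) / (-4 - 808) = 3 / 3248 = 0.00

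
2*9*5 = 90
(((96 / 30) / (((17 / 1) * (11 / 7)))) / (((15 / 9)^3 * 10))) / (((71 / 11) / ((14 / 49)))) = 432 / 3771875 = 0.00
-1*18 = -18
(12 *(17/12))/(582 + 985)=17/1567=0.01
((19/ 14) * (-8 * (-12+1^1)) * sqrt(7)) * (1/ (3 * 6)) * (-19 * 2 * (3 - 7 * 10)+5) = 1066318 * sqrt(7)/ 63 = 44781.15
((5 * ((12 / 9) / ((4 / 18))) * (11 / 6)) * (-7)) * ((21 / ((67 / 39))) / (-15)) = 21021 / 67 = 313.75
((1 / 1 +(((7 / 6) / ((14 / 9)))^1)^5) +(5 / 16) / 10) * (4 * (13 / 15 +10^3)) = 6500629 / 1280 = 5078.62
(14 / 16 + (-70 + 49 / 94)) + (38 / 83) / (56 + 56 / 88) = -1333676487 / 19442584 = -68.60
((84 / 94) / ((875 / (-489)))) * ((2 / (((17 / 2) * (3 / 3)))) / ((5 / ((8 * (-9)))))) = 844992 / 499375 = 1.69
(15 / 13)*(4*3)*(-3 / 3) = -13.85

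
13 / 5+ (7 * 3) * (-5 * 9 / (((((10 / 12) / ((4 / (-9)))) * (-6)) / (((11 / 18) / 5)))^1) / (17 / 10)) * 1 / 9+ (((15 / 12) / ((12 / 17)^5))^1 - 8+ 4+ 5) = 851239033 / 84602880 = 10.06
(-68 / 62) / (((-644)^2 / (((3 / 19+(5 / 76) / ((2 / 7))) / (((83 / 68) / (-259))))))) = 630887 / 2896456976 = 0.00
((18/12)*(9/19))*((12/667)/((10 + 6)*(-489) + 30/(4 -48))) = -0.00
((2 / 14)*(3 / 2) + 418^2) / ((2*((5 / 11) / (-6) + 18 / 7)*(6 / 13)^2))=4547372401 / 27672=164331.18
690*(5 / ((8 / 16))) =6900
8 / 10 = 4 / 5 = 0.80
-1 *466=-466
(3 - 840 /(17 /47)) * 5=-197145 /17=-11596.76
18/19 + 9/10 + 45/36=1177/380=3.10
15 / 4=3.75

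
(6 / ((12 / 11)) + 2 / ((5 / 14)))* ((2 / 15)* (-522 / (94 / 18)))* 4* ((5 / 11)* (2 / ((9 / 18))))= -2781216 / 2585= -1075.91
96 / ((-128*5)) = -3 / 20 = -0.15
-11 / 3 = -3.67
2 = 2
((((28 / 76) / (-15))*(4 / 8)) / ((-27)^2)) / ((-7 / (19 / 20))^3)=361 / 8573040000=0.00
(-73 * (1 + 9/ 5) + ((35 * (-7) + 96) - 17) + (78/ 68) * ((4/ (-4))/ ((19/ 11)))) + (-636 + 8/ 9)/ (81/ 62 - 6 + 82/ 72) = -2465223959/ 12813410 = -192.39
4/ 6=2/ 3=0.67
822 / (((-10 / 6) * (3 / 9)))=-7398 / 5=-1479.60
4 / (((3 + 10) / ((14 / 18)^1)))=28 / 117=0.24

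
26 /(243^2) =26 /59049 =0.00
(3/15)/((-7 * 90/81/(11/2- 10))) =0.12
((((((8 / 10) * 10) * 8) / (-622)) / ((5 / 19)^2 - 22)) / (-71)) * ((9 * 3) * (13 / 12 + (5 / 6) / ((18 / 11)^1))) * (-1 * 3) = 496736 / 58271759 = 0.01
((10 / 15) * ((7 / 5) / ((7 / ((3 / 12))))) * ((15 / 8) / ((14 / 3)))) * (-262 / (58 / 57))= -22401 / 6496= -3.45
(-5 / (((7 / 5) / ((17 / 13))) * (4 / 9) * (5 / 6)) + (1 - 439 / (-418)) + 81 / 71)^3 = -2057432566352323796875 / 2462283650836558549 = -835.58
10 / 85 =2 / 17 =0.12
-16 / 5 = -3.20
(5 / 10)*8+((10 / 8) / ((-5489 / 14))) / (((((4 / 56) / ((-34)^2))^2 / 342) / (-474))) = 743043494089796 / 5489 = 135369556219.67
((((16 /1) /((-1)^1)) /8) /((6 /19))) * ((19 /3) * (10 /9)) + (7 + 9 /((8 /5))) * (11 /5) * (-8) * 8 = -737978 /405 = -1822.17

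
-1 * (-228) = 228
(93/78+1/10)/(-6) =-14/65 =-0.22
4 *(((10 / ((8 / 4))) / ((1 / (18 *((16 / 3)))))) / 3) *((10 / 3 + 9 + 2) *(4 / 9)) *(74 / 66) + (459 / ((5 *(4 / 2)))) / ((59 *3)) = 2403182723 / 525690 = 4571.48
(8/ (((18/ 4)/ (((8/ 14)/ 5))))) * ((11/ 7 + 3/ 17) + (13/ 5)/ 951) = 0.36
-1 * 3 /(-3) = 1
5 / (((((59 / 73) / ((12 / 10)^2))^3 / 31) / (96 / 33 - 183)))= -1114608246881472 / 7059903125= -157878.69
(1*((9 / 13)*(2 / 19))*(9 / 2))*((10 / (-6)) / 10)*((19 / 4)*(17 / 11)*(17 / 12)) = -2601 / 4576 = -0.57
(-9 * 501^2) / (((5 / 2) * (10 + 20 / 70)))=-1757007 / 20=-87850.35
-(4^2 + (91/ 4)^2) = -8537/ 16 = -533.56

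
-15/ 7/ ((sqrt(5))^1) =-3* sqrt(5)/ 7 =-0.96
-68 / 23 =-2.96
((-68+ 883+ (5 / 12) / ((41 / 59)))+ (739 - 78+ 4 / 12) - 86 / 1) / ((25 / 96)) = 5474712 / 1025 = 5341.18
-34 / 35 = -0.97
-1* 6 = -6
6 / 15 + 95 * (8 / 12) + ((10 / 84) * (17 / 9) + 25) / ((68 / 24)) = 388967 / 5355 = 72.64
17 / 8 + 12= 113 / 8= 14.12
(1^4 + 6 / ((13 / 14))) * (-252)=-24444 / 13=-1880.31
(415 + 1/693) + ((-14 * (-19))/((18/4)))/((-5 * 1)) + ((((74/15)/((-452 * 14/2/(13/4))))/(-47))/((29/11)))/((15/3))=2868893488921/7115677800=403.18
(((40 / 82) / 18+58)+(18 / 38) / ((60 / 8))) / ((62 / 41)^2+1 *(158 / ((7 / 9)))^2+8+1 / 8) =32728281488 / 23255868727575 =0.00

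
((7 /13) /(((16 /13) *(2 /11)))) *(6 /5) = 2.89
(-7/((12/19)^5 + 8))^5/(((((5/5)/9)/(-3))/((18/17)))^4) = -5454504674574184429386989654838786013328335893/16946231374226384503871231586371239122944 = -321871.25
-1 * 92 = -92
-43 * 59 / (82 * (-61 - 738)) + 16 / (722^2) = 330886449 / 8538371278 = 0.04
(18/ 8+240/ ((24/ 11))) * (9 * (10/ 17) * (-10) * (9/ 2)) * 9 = -8183025/ 34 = -240677.21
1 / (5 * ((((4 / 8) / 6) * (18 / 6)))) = 4 / 5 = 0.80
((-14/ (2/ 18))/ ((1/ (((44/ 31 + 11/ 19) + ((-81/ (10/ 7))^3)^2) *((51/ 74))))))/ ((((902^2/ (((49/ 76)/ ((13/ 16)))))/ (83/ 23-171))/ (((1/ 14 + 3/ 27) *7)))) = 64770054167808950469243/ 107605046120000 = 601923947.84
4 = 4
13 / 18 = 0.72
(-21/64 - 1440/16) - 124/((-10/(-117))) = -493161/320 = -1541.13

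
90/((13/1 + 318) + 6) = 90/337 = 0.27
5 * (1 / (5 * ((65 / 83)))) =83 / 65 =1.28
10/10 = 1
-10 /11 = -0.91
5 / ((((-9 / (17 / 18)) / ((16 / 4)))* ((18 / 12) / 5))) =-1700 / 243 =-7.00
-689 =-689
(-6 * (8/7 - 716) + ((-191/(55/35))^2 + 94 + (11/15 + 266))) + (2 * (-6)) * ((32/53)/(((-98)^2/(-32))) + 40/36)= 1494327911206/76988065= 19409.86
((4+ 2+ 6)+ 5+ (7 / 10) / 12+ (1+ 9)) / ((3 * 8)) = 3247 / 2880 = 1.13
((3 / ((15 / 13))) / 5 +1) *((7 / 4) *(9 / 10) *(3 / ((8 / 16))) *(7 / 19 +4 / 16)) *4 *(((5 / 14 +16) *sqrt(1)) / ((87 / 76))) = 1840473 / 3625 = 507.72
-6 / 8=-3 / 4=-0.75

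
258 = 258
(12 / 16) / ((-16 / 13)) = -39 / 64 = -0.61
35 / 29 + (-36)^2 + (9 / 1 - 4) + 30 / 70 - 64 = 251443 / 203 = 1238.64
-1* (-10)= 10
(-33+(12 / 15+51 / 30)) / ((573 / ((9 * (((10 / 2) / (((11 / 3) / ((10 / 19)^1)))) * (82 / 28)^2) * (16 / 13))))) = -92286900 / 25428403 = -3.63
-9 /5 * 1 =-9 /5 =-1.80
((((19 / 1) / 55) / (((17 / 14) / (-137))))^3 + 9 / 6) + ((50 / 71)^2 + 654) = -482519179977680191 / 8241030580750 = -58550.83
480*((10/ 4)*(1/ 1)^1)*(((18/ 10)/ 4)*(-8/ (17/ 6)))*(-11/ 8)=35640/ 17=2096.47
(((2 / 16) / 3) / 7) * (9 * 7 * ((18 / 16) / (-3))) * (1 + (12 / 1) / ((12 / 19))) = -45 / 16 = -2.81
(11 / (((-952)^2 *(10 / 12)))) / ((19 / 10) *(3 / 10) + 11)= 165 / 131074216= 0.00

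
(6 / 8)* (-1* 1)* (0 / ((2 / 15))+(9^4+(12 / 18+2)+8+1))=-9859 / 2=-4929.50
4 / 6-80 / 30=-2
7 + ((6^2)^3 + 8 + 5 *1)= 46676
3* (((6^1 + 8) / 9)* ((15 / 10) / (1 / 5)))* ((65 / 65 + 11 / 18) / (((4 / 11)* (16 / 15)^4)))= 62803125 / 524288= 119.79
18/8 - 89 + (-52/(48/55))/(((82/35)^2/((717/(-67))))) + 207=426028473/1802032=236.42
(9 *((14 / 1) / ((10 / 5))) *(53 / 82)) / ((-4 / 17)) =-173.06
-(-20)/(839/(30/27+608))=109640/7551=14.52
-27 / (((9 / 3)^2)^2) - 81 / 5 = -248 / 15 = -16.53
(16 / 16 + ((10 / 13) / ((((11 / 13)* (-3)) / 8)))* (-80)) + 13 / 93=66522 / 341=195.08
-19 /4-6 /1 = -43 /4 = -10.75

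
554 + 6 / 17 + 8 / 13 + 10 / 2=123753 / 221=559.97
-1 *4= -4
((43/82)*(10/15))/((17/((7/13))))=301/27183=0.01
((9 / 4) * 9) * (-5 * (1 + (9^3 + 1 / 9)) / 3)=-98565 / 4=-24641.25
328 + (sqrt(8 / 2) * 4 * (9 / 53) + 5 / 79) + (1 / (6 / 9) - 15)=2645529 / 8374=315.92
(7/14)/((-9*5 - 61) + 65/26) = -1/207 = -0.00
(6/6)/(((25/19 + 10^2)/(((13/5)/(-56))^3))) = -41743/42257600000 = -0.00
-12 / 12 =-1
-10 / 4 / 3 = -5 / 6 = -0.83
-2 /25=-0.08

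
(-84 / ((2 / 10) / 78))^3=-35158608576000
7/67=0.10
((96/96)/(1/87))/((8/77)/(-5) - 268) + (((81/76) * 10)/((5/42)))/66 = 1.03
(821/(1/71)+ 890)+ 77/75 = 4438652/75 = 59182.03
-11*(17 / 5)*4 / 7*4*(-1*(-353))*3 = -3168528 / 35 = -90529.37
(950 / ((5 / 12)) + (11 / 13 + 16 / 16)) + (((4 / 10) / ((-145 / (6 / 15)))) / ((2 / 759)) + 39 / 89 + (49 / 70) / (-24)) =459374746577 / 201318000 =2281.84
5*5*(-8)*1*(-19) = 3800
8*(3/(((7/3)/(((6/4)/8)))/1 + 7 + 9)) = 27/32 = 0.84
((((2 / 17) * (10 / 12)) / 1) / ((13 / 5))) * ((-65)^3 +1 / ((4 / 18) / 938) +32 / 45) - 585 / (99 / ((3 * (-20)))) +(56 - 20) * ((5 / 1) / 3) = -642038620 / 65637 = -9781.66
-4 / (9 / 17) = -68 / 9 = -7.56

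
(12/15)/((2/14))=28/5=5.60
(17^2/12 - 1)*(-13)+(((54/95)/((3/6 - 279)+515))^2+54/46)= -166578201189011/557286566100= -298.91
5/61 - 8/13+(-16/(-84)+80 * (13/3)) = 1922443/5551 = 346.32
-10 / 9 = -1.11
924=924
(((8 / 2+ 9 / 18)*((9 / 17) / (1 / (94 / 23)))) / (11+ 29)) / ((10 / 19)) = 0.46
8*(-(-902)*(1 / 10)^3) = 7.22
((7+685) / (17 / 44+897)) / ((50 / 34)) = 517616 / 987125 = 0.52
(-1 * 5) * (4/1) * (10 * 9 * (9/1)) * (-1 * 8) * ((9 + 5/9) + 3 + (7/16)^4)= 1671114825/1024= 1631948.07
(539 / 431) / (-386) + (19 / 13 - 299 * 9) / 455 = -5820009009 / 984054890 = -5.91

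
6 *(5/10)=3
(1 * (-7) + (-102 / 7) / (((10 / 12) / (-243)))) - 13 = 148016 / 35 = 4229.03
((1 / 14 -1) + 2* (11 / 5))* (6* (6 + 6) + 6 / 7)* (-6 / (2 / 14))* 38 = -2825604 / 7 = -403657.71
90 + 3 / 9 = 271 / 3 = 90.33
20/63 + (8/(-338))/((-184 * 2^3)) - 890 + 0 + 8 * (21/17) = -58601406001/66607632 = -879.80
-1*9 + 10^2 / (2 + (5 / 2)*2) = 5.29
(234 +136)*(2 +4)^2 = 13320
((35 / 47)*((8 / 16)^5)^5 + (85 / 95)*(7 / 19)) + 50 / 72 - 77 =-75.98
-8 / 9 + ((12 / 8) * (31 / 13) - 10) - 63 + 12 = -13645 / 234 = -58.31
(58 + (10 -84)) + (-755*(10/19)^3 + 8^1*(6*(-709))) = -34158.07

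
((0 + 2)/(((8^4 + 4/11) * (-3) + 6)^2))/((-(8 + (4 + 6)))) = -121/164302136964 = -0.00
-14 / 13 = -1.08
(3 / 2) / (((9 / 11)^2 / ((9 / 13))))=121 / 78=1.55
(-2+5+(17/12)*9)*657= 41391/4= 10347.75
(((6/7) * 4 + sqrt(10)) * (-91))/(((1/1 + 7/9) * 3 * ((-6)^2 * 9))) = -0.35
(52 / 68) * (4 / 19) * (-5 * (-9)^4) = -1705860 / 323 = -5281.30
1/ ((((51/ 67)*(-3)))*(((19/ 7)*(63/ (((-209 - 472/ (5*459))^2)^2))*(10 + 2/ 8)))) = -14241617293825618475243788/ 29757891600125476875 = -478582.87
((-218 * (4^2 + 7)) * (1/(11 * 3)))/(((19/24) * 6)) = -20056/627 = -31.99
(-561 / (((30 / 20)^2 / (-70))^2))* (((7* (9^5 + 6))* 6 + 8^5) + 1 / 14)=-36843734989600 / 27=-1364582777392.59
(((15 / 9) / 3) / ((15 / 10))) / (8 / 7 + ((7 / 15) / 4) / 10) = 14000 / 43641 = 0.32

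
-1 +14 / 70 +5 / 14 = -0.44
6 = 6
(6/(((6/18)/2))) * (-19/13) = -684/13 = -52.62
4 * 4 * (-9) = -144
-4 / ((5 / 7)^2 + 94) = -196 / 4631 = -0.04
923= 923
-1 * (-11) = 11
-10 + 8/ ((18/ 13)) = -38/ 9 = -4.22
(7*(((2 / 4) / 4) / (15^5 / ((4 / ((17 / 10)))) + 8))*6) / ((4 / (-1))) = -21 / 5163878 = -0.00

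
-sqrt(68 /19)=-2 * sqrt(323) /19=-1.89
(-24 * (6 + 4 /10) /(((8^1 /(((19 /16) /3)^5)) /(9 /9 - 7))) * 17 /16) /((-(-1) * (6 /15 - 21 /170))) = 715592611 /166330368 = 4.30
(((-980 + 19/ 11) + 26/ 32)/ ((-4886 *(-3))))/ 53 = -172033/ 136729824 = -0.00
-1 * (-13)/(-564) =-13/564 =-0.02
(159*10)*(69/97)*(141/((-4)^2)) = 7734555/776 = 9967.21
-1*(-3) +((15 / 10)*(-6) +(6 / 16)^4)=-5.98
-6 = -6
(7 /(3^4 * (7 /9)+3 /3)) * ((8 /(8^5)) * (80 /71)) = 35 /1163264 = 0.00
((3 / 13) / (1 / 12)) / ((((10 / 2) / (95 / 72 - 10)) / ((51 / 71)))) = -6375 / 1846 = -3.45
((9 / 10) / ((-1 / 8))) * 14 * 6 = -3024 / 5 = -604.80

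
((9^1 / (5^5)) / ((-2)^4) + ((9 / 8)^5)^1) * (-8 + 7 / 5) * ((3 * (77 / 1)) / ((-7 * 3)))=66990400191 / 512000000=130.84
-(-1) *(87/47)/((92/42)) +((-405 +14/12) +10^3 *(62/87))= 9707387/31349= 309.66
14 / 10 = 1.40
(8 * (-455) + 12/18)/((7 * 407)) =-10918/8547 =-1.28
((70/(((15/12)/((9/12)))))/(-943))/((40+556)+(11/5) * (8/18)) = -945/12666376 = -0.00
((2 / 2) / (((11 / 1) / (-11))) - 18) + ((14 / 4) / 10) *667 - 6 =4169 / 20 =208.45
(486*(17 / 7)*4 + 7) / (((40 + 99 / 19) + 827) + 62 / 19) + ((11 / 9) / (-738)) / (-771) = 805073741161 / 149069225529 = 5.40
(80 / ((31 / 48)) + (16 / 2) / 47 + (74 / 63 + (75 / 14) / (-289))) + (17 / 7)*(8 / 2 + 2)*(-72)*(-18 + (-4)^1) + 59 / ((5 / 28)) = 891961718923 / 37896570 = 23536.74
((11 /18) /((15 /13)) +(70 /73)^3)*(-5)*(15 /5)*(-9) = 190.53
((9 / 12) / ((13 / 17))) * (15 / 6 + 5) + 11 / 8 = 227 / 26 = 8.73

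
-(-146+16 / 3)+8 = 446 / 3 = 148.67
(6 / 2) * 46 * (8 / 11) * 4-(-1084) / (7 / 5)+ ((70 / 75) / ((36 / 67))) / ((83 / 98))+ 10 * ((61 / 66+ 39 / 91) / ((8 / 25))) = 8421241651 / 6902280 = 1220.07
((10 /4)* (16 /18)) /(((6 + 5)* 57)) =20 /5643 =0.00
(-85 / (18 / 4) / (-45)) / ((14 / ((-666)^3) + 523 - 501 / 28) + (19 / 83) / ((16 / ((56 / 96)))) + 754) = 576345232512 / 1728838292244757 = 0.00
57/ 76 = 3/ 4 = 0.75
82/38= 41/19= 2.16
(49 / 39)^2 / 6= 2401 / 9126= 0.26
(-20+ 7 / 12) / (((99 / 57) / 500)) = -553375 / 99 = -5589.65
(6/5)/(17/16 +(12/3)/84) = 2016/1865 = 1.08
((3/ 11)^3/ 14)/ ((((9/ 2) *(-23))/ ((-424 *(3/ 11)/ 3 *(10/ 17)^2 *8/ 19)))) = 1017600/ 12943390691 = 0.00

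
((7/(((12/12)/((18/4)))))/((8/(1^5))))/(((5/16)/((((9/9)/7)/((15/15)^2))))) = 1.80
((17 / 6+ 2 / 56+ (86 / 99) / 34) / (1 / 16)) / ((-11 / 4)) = -2182480 / 129591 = -16.84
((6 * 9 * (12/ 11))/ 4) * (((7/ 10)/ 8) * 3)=1701/ 440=3.87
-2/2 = -1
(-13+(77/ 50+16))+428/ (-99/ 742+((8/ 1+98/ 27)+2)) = 490104541/ 13519150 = 36.25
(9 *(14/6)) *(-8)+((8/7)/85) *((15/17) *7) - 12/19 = -925500/5491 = -168.55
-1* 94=-94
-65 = -65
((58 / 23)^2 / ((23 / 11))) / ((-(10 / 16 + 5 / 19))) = -5624608 / 1642545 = -3.42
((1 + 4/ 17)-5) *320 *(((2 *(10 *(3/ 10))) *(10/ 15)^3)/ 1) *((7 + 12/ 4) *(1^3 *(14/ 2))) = -22937600/ 153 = -149918.95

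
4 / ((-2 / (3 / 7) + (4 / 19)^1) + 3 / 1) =-228 / 83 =-2.75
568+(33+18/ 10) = 3014/ 5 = 602.80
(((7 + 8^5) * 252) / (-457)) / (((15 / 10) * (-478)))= 2753100 / 109223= 25.21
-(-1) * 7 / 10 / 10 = 7 / 100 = 0.07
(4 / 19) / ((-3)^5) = -4 / 4617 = -0.00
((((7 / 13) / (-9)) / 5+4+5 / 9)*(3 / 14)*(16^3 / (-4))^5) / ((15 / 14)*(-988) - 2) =1033599259638.76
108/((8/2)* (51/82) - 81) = -1476/1073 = -1.38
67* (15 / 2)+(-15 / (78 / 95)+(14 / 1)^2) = 680.23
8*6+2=50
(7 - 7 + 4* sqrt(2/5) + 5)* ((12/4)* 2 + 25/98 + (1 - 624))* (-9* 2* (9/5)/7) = 19582884* sqrt(10)/8575 + 4895721/343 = 21494.99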